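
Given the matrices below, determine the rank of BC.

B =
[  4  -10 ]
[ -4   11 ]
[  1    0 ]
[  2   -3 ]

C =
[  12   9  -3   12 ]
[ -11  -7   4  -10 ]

First compute BC:
[[158, 106, -52, 148],
 [-169, -113,  56, -158],
 [ 12,   9,  -3,  12],
 [ 57,  39, -18,  54]]
Now row reduce the product.
R2 ← R2 + (169/158)·R1: [0, 30/79, 30/79, 24/79]
R3 ← R3 − (6/79)·R1: [0, 75/79, 75/79, 60/79]
R4 ← R4 − (57/158)·R1: [0, 60/79, 60/79, 48/79]
R3 ← R3 − (5/2)·R2: [0, 0, 0, 0]
R4 ← R4 − (2)·R2: [0, 0, 0, 0]
2 nonzero rows, so rank(BC) = 2.

2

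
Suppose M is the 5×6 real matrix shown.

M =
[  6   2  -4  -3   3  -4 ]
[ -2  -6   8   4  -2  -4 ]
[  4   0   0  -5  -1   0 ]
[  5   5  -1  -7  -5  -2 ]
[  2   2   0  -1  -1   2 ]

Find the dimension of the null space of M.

Row reduce to echelon form.
R2 ← R2 + (1/3)·R1: [0, -16/3, 20/3, 3, -1, -16/3]
R3 ← R3 − (2/3)·R1: [0, -4/3, 8/3, -3, -3, 8/3]
R4 ← R4 − (5/6)·R1: [0, 10/3, 7/3, -9/2, -15/2, 4/3]
R5 ← R5 − (1/3)·R1: [0, 4/3, 4/3, 0, -2, 10/3]
R3 ← R3 − (1/4)·R2: [0, 0, 1, -15/4, -11/4, 4]
R4 ← R4 + (5/8)·R2: [0, 0, 13/2, -21/8, -65/8, -2]
R5 ← R5 + (1/4)·R2: [0, 0, 3, 3/4, -9/4, 2]
R4 ← R4 − (13/2)·R3: [0, 0, 0, 87/4, 39/4, -28]
R5 ← R5 − (3)·R3: [0, 0, 0, 12, 6, -10]
R5 ← R5 − (16/29)·R4: [0, 0, 0, 0, 18/29, 158/29]
5 nonzero rows, so rank(M) = 5.
M has 6 columns; by rank–nullity, nullity = 6 − 5 = 1.

1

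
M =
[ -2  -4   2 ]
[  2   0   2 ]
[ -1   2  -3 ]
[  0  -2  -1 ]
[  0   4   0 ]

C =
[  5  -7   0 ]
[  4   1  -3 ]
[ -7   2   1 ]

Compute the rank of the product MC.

First compute MC:
[[-40,  14,  14],
 [ -4, -10,   2],
 [ 24,   3,  -9],
 [ -1,  -4,   5],
 [ 16,   4, -12]]
Now row reduce the product.
R2 ← R2 − (1/10)·R1: [0, -57/5, 3/5]
R3 ← R3 + (3/5)·R1: [0, 57/5, -3/5]
R4 ← R4 − (1/40)·R1: [0, -87/20, 93/20]
R5 ← R5 + (2/5)·R1: [0, 48/5, -32/5]
R3 ← R3 + R2: [0, 0, 0]
R4 ← R4 − (29/76)·R2: [0, 0, 84/19]
R5 ← R5 + (16/19)·R2: [0, 0, -112/19]
Swap R3 ↔ R4
R5 ← R5 + (4/3)·R3: [0, 0, 0]
3 nonzero rows, so rank(MC) = 3.

3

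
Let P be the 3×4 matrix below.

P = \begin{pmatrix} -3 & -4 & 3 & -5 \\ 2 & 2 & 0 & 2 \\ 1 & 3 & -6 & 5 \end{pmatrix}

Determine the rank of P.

Row reduce to echelon form.
R2 ← R2 + (2/3)·R1: [0, -2/3, 2, -4/3]
R3 ← R3 + (1/3)·R1: [0, 5/3, -5, 10/3]
R3 ← R3 + (5/2)·R2: [0, 0, 0, 0]
Echelon form has 2 nonzero rows, so rank(P) = 2.

2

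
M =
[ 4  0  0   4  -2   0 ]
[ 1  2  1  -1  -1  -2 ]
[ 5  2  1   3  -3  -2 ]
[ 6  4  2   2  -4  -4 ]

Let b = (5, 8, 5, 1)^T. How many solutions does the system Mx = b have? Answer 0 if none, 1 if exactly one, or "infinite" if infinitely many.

0

Row reduce the augmented matrix [M | b].
R2 ← R2 − (1/4)·R1: [0, 2, 1, -2, -1/2, -2, 27/4]
R3 ← R3 − (5/4)·R1: [0, 2, 1, -2, -1/2, -2, -5/4]
R4 ← R4 − (3/2)·R1: [0, 4, 2, -4, -1, -4, -13/2]
R3 ← R3 − R2: [0, 0, 0, 0, 0, 0, -8]
R4 ← R4 − (2)·R2: [0, 0, 0, 0, 0, 0, -20]
R4 ← R4 − (5/2)·R3: [0, 0, 0, 0, 0, 0, 0]
The echelon form has 3 nonzero rows; the last pivot sits in the augmented column, so rank(M) = 2 but rank([M|b]) = 3.
Since the ranks differ, the system is inconsistent.
It has no solutions.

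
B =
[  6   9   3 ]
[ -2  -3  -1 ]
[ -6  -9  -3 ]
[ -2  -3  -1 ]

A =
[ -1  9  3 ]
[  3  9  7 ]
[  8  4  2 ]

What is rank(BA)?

1

First compute BA:
[[ 45, 147,  87],
 [-15, -49, -29],
 [-45, -147, -87],
 [-15, -49, -29]]
Now row reduce the product.
R2 ← R2 + (1/3)·R1: [0, 0, 0]
R3 ← R3 + R1: [0, 0, 0]
R4 ← R4 + (1/3)·R1: [0, 0, 0]
1 nonzero row, so rank(BA) = 1.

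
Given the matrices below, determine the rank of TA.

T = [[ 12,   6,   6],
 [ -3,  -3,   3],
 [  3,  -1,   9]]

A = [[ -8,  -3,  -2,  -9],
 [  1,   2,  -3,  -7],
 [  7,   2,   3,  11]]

First compute TA:
[[-48, -12, -24, -84],
 [ 42,   9,  24,  81],
 [ 38,   7,  24,  79]]
Now row reduce the product.
R2 ← R2 + (7/8)·R1: [0, -3/2, 3, 15/2]
R3 ← R3 + (19/24)·R1: [0, -5/2, 5, 25/2]
R3 ← R3 − (5/3)·R2: [0, 0, 0, 0]
2 nonzero rows, so rank(TA) = 2.

2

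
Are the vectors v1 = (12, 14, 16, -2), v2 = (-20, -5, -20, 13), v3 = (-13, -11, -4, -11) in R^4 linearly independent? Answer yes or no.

Form the matrix with these vectors as rows and row reduce.
R2 ← R2 + (5/3)·R1: [0, 55/3, 20/3, 29/3]
R3 ← R3 + (13/12)·R1: [0, 25/6, 40/3, -79/6]
R3 ← R3 − (5/22)·R2: [0, 0, 130/11, -169/11]
3 nonzero rows, so the 3 vectors span a space of dimension 3.
Since 3 = 3, the vectors are linearly independent.

yes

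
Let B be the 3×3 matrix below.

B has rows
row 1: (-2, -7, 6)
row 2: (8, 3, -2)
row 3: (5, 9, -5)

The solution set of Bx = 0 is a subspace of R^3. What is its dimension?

Row reduce to echelon form.
R2 ← R2 + (4)·R1: [0, -25, 22]
R3 ← R3 + (5/2)·R1: [0, -17/2, 10]
R3 ← R3 − (17/50)·R2: [0, 0, 63/25]
3 nonzero rows, so rank(B) = 3.
B has 3 columns; by rank–nullity, nullity = 3 − 3 = 0.

0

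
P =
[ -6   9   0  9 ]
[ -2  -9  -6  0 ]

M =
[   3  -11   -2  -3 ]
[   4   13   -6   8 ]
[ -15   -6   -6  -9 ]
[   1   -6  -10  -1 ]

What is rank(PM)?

2

First compute PM:
[[ 27, 129, -132,  81],
 [ 48, -59,  94, -12]]
Now row reduce the product.
R2 ← R2 − (16/9)·R1: [0, -865/3, 986/3, -156]
2 nonzero rows, so rank(PM) = 2.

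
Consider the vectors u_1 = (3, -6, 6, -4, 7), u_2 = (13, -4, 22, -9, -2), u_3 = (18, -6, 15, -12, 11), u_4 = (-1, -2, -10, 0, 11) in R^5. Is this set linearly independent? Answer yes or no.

Form the matrix with these vectors as rows and row reduce.
R2 ← R2 − (13/3)·R1: [0, 22, -4, 25/3, -97/3]
R3 ← R3 − (6)·R1: [0, 30, -21, 12, -31]
R4 ← R4 + (1/3)·R1: [0, -4, -8, -4/3, 40/3]
R3 ← R3 − (15/11)·R2: [0, 0, -171/11, 7/11, 144/11]
R4 ← R4 + (2/11)·R2: [0, 0, -96/11, 2/11, 82/11]
R4 ← R4 − (32/57)·R3: [0, 0, 0, -10/57, 2/19]
4 nonzero rows, so the 4 vectors span a space of dimension 4.
Since 4 = 4, the vectors are linearly independent.

yes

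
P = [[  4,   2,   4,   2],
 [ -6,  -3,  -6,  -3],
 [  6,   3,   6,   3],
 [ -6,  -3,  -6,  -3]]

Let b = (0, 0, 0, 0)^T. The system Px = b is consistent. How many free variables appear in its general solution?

Row reduce the augmented matrix [P | b].
R2 ← R2 + (3/2)·R1: [0, 0, 0, 0, 0]
R3 ← R3 − (3/2)·R1: [0, 0, 0, 0, 0]
R4 ← R4 + (3/2)·R1: [0, 0, 0, 0, 0]
The echelon form has 1 nonzero rows, and every pivot lies in the first 4 columns, so rank(P) = rank([P|b]) = 1.
The system is consistent.
Free variables = (unknowns) − (rank) = 4 − 1 = 3.

3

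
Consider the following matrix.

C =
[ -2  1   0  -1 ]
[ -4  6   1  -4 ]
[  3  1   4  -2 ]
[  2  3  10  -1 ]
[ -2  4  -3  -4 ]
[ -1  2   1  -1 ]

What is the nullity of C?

Row reduce to echelon form.
R2 ← R2 − (2)·R1: [0, 4, 1, -2]
R3 ← R3 + (3/2)·R1: [0, 5/2, 4, -7/2]
R4 ← R4 + R1: [0, 4, 10, -2]
R5 ← R5 − R1: [0, 3, -3, -3]
R6 ← R6 − (1/2)·R1: [0, 3/2, 1, -1/2]
R3 ← R3 − (5/8)·R2: [0, 0, 27/8, -9/4]
R4 ← R4 − R2: [0, 0, 9, 0]
R5 ← R5 − (3/4)·R2: [0, 0, -15/4, -3/2]
R6 ← R6 − (3/8)·R2: [0, 0, 5/8, 1/4]
R4 ← R4 − (8/3)·R3: [0, 0, 0, 6]
R5 ← R5 + (10/9)·R3: [0, 0, 0, -4]
R6 ← R6 − (5/27)·R3: [0, 0, 0, 2/3]
R5 ← R5 + (2/3)·R4: [0, 0, 0, 0]
R6 ← R6 − (1/9)·R4: [0, 0, 0, 0]
4 nonzero rows, so rank(C) = 4.
C has 4 columns; by rank–nullity, nullity = 4 − 4 = 0.

0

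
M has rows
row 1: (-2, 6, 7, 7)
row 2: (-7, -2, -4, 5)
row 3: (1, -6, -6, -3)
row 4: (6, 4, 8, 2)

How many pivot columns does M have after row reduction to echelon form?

Row reduce to echelon form.
R2 ← R2 − (7/2)·R1: [0, -23, -57/2, -39/2]
R3 ← R3 + (1/2)·R1: [0, -3, -5/2, 1/2]
R4 ← R4 + (3)·R1: [0, 22, 29, 23]
R3 ← R3 − (3/23)·R2: [0, 0, 28/23, 70/23]
R4 ← R4 + (22/23)·R2: [0, 0, 40/23, 100/23]
R4 ← R4 − (10/7)·R3: [0, 0, 0, 0]
Echelon form has 3 nonzero rows, so rank(M) = 3.
Each nonzero row contributes one pivot column: 3 pivot columns.

3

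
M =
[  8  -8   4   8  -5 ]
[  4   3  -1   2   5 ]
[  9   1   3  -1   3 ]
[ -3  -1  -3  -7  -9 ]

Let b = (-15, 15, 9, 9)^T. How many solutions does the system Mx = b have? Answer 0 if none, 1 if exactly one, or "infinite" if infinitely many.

Row reduce the augmented matrix [M | b].
R2 ← R2 − (1/2)·R1: [0, 7, -3, -2, 15/2, 45/2]
R3 ← R3 − (9/8)·R1: [0, 10, -3/2, -10, 69/8, 207/8]
R4 ← R4 + (3/8)·R1: [0, -4, -3/2, -4, -87/8, 27/8]
R3 ← R3 − (10/7)·R2: [0, 0, 39/14, -50/7, -117/56, -351/56]
R4 ← R4 + (4/7)·R2: [0, 0, -45/14, -36/7, -369/56, 909/56]
R4 ← R4 + (15/13)·R3: [0, 0, 0, -174/13, -9, 9]
The echelon form has 4 nonzero rows, and every pivot lies in the first 5 columns, so rank(M) = rank([M|b]) = 4.
The system is consistent.
rank = 4 < 5 unknowns, so there are infinitely many solutions.

infinite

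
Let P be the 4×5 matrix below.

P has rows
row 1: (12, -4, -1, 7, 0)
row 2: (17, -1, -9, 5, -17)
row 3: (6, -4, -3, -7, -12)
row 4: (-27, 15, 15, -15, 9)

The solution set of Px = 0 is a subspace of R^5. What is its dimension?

1

Row reduce to echelon form.
R2 ← R2 − (17/12)·R1: [0, 14/3, -91/12, -59/12, -17]
R3 ← R3 − (1/2)·R1: [0, -2, -5/2, -21/2, -12]
R4 ← R4 + (9/4)·R1: [0, 6, 51/4, 3/4, 9]
R3 ← R3 + (3/7)·R2: [0, 0, -23/4, -353/28, -135/7]
R4 ← R4 − (9/7)·R2: [0, 0, 45/2, 99/14, 216/7]
R4 ← R4 + (90/23)·R3: [0, 0, 0, -972/23, -1026/23]
4 nonzero rows, so rank(P) = 4.
P has 5 columns; by rank–nullity, nullity = 5 − 4 = 1.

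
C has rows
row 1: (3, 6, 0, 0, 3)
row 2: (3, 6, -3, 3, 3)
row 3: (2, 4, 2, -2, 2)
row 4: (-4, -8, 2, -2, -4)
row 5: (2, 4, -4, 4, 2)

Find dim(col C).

2

Row reduce to echelon form.
R2 ← R2 − R1: [0, 0, -3, 3, 0]
R3 ← R3 − (2/3)·R1: [0, 0, 2, -2, 0]
R4 ← R4 + (4/3)·R1: [0, 0, 2, -2, 0]
R5 ← R5 − (2/3)·R1: [0, 0, -4, 4, 0]
R3 ← R3 + (2/3)·R2: [0, 0, 0, 0, 0]
R4 ← R4 + (2/3)·R2: [0, 0, 0, 0, 0]
R5 ← R5 − (4/3)·R2: [0, 0, 0, 0, 0]
Echelon form has 2 nonzero rows, so rank(C) = 2.
The column space has dimension equal to the rank: 2.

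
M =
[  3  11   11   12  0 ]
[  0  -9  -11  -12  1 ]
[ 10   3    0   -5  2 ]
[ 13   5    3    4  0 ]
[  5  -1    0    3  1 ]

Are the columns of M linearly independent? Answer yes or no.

Row reduce M to echelon form.
R3 ← R3 − (10/3)·R1: [0, -101/3, -110/3, -45, 2]
R4 ← R4 − (13/3)·R1: [0, -128/3, -134/3, -48, 0]
R5 ← R5 − (5/3)·R1: [0, -58/3, -55/3, -17, 1]
R3 ← R3 − (101/27)·R2: [0, 0, 121/27, -1/9, -47/27]
R4 ← R4 − (128/27)·R2: [0, 0, 202/27, 80/9, -128/27]
R5 ← R5 − (58/27)·R2: [0, 0, 143/27, 79/9, -31/27]
R4 ← R4 − (202/121)·R3: [0, 0, 0, 1098/121, -222/121]
R5 ← R5 − (13/11)·R3: [0, 0, 0, 98/11, 10/11]
R5 ← R5 − (539/549)·R4: [0, 0, 0, 0, 496/183]
5 pivots among 5 columns.
Every column is a pivot column, so the columns are linearly independent.

yes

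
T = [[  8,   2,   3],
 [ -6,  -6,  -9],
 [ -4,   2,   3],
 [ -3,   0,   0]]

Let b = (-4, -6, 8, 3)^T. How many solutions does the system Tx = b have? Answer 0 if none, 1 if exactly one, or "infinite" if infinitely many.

Row reduce the augmented matrix [T | b].
R2 ← R2 + (3/4)·R1: [0, -9/2, -27/4, -9]
R3 ← R3 + (1/2)·R1: [0, 3, 9/2, 6]
R4 ← R4 + (3/8)·R1: [0, 3/4, 9/8, 3/2]
R3 ← R3 + (2/3)·R2: [0, 0, 0, 0]
R4 ← R4 + (1/6)·R2: [0, 0, 0, 0]
The echelon form has 2 nonzero rows, and every pivot lies in the first 3 columns, so rank(T) = rank([T|b]) = 2.
The system is consistent.
rank = 2 < 3 unknowns, so there are infinitely many solutions.

infinite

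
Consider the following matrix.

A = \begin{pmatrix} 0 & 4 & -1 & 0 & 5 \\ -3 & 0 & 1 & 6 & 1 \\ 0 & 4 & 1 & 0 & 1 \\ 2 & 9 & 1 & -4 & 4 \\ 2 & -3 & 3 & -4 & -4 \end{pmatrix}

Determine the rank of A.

Row reduce to echelon form.
Swap R1 ↔ R2
R4 ← R4 + (2/3)·R1: [0, 9, 5/3, 0, 14/3]
R5 ← R5 + (2/3)·R1: [0, -3, 11/3, 0, -10/3]
R3 ← R3 − R2: [0, 0, 2, 0, -4]
R4 ← R4 − (9/4)·R2: [0, 0, 47/12, 0, -79/12]
R5 ← R5 + (3/4)·R2: [0, 0, 35/12, 0, 5/12]
R4 ← R4 − (47/24)·R3: [0, 0, 0, 0, 5/4]
R5 ← R5 − (35/24)·R3: [0, 0, 0, 0, 25/4]
R5 ← R5 − (5)·R4: [0, 0, 0, 0, 0]
Echelon form has 4 nonzero rows, so rank(A) = 4.

4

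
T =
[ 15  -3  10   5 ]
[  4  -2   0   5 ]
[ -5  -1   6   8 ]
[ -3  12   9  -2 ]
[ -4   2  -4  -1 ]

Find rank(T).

4

Row reduce to echelon form.
R2 ← R2 − (4/15)·R1: [0, -6/5, -8/3, 11/3]
R3 ← R3 + (1/3)·R1: [0, -2, 28/3, 29/3]
R4 ← R4 + (1/5)·R1: [0, 57/5, 11, -1]
R5 ← R5 + (4/15)·R1: [0, 6/5, -4/3, 1/3]
R3 ← R3 − (5/3)·R2: [0, 0, 124/9, 32/9]
R4 ← R4 + (19/2)·R2: [0, 0, -43/3, 203/6]
R5 ← R5 + R2: [0, 0, -4, 4]
R4 ← R4 + (129/124)·R3: [0, 0, 0, 2327/62]
R5 ← R5 + (9/31)·R3: [0, 0, 0, 156/31]
R5 ← R5 − (24/179)·R4: [0, 0, 0, 0]
Echelon form has 4 nonzero rows, so rank(T) = 4.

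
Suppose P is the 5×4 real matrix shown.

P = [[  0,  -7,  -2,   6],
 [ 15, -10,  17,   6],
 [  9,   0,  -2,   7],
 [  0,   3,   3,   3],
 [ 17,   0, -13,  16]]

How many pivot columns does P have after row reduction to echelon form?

Row reduce to echelon form.
Swap R1 ↔ R2
R3 ← R3 − (3/5)·R1: [0, 6, -61/5, 17/5]
R5 ← R5 − (17/15)·R1: [0, 34/3, -484/15, 46/5]
R3 ← R3 + (6/7)·R2: [0, 0, -487/35, 299/35]
R4 ← R4 + (3/7)·R2: [0, 0, 15/7, 39/7]
R5 ← R5 + (34/21)·R2: [0, 0, -3728/105, 662/35]
R4 ← R4 + (75/487)·R3: [0, 0, 0, 3354/487]
R5 ← R5 − (3728/1461)·R3: [0, 0, 0, -4214/1461]
R5 ← R5 + (49/117)·R4: [0, 0, 0, 0]
Echelon form has 4 nonzero rows, so rank(P) = 4.
Each nonzero row contributes one pivot column: 4 pivot columns.

4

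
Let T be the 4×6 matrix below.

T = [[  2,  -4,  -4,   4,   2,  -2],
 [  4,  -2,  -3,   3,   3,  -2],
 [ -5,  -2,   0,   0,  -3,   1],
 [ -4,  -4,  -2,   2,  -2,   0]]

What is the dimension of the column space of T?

Row reduce to echelon form.
R2 ← R2 − (2)·R1: [0, 6, 5, -5, -1, 2]
R3 ← R3 + (5/2)·R1: [0, -12, -10, 10, 2, -4]
R4 ← R4 + (2)·R1: [0, -12, -10, 10, 2, -4]
R3 ← R3 + (2)·R2: [0, 0, 0, 0, 0, 0]
R4 ← R4 + (2)·R2: [0, 0, 0, 0, 0, 0]
Echelon form has 2 nonzero rows, so rank(T) = 2.
The column space has dimension equal to the rank: 2.

2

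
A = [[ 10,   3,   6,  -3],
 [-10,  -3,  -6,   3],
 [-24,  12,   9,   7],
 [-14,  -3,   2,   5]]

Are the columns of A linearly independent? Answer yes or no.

Row reduce A to echelon form.
R2 ← R2 + R1: [0, 0, 0, 0]
R3 ← R3 + (12/5)·R1: [0, 96/5, 117/5, -1/5]
R4 ← R4 + (7/5)·R1: [0, 6/5, 52/5, 4/5]
Swap R2 ↔ R3
R4 ← R4 − (1/16)·R2: [0, 0, 143/16, 13/16]
Swap R3 ↔ R4
3 pivots among 4 columns.
Only 3 < 4 pivot columns, so the columns are linearly dependent.

no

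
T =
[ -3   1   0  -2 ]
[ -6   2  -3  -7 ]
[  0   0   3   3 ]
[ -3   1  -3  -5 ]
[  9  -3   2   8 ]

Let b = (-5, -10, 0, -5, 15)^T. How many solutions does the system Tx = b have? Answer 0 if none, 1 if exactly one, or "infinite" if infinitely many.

Row reduce the augmented matrix [T | b].
R2 ← R2 − (2)·R1: [0, 0, -3, -3, 0]
R4 ← R4 − R1: [0, 0, -3, -3, 0]
R5 ← R5 + (3)·R1: [0, 0, 2, 2, 0]
R3 ← R3 + R2: [0, 0, 0, 0, 0]
R4 ← R4 − R2: [0, 0, 0, 0, 0]
R5 ← R5 + (2/3)·R2: [0, 0, 0, 0, 0]
The echelon form has 2 nonzero rows, and every pivot lies in the first 4 columns, so rank(T) = rank([T|b]) = 2.
The system is consistent.
rank = 2 < 4 unknowns, so there are infinitely many solutions.

infinite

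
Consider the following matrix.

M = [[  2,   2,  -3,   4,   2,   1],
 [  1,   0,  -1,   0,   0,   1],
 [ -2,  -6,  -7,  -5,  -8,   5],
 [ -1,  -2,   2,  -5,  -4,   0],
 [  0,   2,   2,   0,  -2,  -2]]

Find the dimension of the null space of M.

2

Row reduce to echelon form.
R2 ← R2 − (1/2)·R1: [0, -1, 1/2, -2, -1, 1/2]
R3 ← R3 + R1: [0, -4, -10, -1, -6, 6]
R4 ← R4 + (1/2)·R1: [0, -1, 1/2, -3, -3, 1/2]
R3 ← R3 − (4)·R2: [0, 0, -12, 7, -2, 4]
R4 ← R4 − R2: [0, 0, 0, -1, -2, 0]
R5 ← R5 + (2)·R2: [0, 0, 3, -4, -4, -1]
R5 ← R5 + (1/4)·R3: [0, 0, 0, -9/4, -9/2, 0]
R5 ← R5 − (9/4)·R4: [0, 0, 0, 0, 0, 0]
4 nonzero rows, so rank(M) = 4.
M has 6 columns; by rank–nullity, nullity = 6 − 4 = 2.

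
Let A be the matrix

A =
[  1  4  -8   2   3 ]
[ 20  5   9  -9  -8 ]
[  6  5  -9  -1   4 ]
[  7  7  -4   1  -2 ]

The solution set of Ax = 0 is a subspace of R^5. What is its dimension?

Row reduce to echelon form.
R2 ← R2 − (20)·R1: [0, -75, 169, -49, -68]
R3 ← R3 − (6)·R1: [0, -19, 39, -13, -14]
R4 ← R4 − (7)·R1: [0, -21, 52, -13, -23]
R3 ← R3 − (19/75)·R2: [0, 0, -286/75, -44/75, 242/75]
R4 ← R4 − (7/25)·R2: [0, 0, 117/25, 18/25, -99/25]
R4 ← R4 + (27/22)·R3: [0, 0, 0, 0, 0]
3 nonzero rows, so rank(A) = 3.
A has 5 columns; by rank–nullity, nullity = 5 − 3 = 2.

2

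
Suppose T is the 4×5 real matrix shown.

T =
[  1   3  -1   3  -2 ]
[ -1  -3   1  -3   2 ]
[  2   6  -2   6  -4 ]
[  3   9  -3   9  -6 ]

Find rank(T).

Row reduce to echelon form.
R2 ← R2 + R1: [0, 0, 0, 0, 0]
R3 ← R3 − (2)·R1: [0, 0, 0, 0, 0]
R4 ← R4 − (3)·R1: [0, 0, 0, 0, 0]
Echelon form has 1 nonzero row, so rank(T) = 1.

1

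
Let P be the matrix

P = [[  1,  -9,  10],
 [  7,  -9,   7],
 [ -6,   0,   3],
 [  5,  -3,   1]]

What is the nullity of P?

1

Row reduce to echelon form.
R2 ← R2 − (7)·R1: [0, 54, -63]
R3 ← R3 + (6)·R1: [0, -54, 63]
R4 ← R4 − (5)·R1: [0, 42, -49]
R3 ← R3 + R2: [0, 0, 0]
R4 ← R4 − (7/9)·R2: [0, 0, 0]
2 nonzero rows, so rank(P) = 2.
P has 3 columns; by rank–nullity, nullity = 3 − 2 = 1.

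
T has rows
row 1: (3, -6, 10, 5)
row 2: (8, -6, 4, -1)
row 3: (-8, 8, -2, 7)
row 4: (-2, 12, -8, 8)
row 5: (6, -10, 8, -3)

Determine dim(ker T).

1

Row reduce to echelon form.
R2 ← R2 − (8/3)·R1: [0, 10, -68/3, -43/3]
R3 ← R3 + (8/3)·R1: [0, -8, 74/3, 61/3]
R4 ← R4 + (2/3)·R1: [0, 8, -4/3, 34/3]
R5 ← R5 − (2)·R1: [0, 2, -12, -13]
R3 ← R3 + (4/5)·R2: [0, 0, 98/15, 133/15]
R4 ← R4 − (4/5)·R2: [0, 0, 84/5, 114/5]
R5 ← R5 − (1/5)·R2: [0, 0, -112/15, -152/15]
R4 ← R4 − (18/7)·R3: [0, 0, 0, 0]
R5 ← R5 + (8/7)·R3: [0, 0, 0, 0]
3 nonzero rows, so rank(T) = 3.
T has 4 columns; by rank–nullity, nullity = 4 − 3 = 1.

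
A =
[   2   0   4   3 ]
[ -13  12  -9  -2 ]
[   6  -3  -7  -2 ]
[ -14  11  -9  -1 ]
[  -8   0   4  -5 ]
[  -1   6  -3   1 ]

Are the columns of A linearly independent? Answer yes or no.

yes

Row reduce A to echelon form.
R2 ← R2 + (13/2)·R1: [0, 12, 17, 35/2]
R3 ← R3 − (3)·R1: [0, -3, -19, -11]
R4 ← R4 + (7)·R1: [0, 11, 19, 20]
R5 ← R5 + (4)·R1: [0, 0, 20, 7]
R6 ← R6 + (1/2)·R1: [0, 6, -1, 5/2]
R3 ← R3 + (1/4)·R2: [0, 0, -59/4, -53/8]
R4 ← R4 − (11/12)·R2: [0, 0, 41/12, 95/24]
R6 ← R6 − (1/2)·R2: [0, 0, -19/2, -25/4]
R4 ← R4 + (41/177)·R3: [0, 0, 0, 143/59]
R5 ← R5 + (80/59)·R3: [0, 0, 0, -117/59]
R6 ← R6 − (38/59)·R3: [0, 0, 0, -117/59]
R5 ← R5 + (9/11)·R4: [0, 0, 0, 0]
R6 ← R6 + (9/11)·R4: [0, 0, 0, 0]
4 pivots among 4 columns.
Every column is a pivot column, so the columns are linearly independent.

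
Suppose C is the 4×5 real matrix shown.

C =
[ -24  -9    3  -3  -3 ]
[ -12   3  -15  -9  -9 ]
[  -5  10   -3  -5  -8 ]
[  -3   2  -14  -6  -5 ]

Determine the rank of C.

Row reduce to echelon form.
R2 ← R2 − (1/2)·R1: [0, 15/2, -33/2, -15/2, -15/2]
R3 ← R3 − (5/24)·R1: [0, 95/8, -29/8, -35/8, -59/8]
R4 ← R4 − (1/8)·R1: [0, 25/8, -115/8, -45/8, -37/8]
R3 ← R3 − (19/12)·R2: [0, 0, 45/2, 15/2, 9/2]
R4 ← R4 − (5/12)·R2: [0, 0, -15/2, -5/2, -3/2]
R4 ← R4 + (1/3)·R3: [0, 0, 0, 0, 0]
Echelon form has 3 nonzero rows, so rank(C) = 3.

3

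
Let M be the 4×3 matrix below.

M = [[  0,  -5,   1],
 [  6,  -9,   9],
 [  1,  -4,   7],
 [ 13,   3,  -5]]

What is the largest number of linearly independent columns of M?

3

Row reduce to echelon form.
Swap R1 ↔ R2
R3 ← R3 − (1/6)·R1: [0, -5/2, 11/2]
R4 ← R4 − (13/6)·R1: [0, 45/2, -49/2]
R3 ← R3 − (1/2)·R2: [0, 0, 5]
R4 ← R4 + (9/2)·R2: [0, 0, -20]
R4 ← R4 + (4)·R3: [0, 0, 0]
Echelon form has 3 nonzero rows, so rank(M) = 3.
The rank gives the maximum number of linearly independent columns: 3.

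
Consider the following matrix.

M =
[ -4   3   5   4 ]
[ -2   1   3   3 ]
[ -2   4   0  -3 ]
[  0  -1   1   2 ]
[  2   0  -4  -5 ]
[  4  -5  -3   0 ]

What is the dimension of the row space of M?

Row reduce to echelon form.
R2 ← R2 − (1/2)·R1: [0, -1/2, 1/2, 1]
R3 ← R3 − (1/2)·R1: [0, 5/2, -5/2, -5]
R5 ← R5 + (1/2)·R1: [0, 3/2, -3/2, -3]
R6 ← R6 + R1: [0, -2, 2, 4]
R3 ← R3 + (5)·R2: [0, 0, 0, 0]
R4 ← R4 − (2)·R2: [0, 0, 0, 0]
R5 ← R5 + (3)·R2: [0, 0, 0, 0]
R6 ← R6 − (4)·R2: [0, 0, 0, 0]
Echelon form has 2 nonzero rows, so rank(M) = 2.
The row space has dimension equal to the rank: 2.

2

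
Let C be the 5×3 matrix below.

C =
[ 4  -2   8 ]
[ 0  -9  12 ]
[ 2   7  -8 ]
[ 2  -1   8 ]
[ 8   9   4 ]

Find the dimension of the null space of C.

Row reduce to echelon form.
R3 ← R3 − (1/2)·R1: [0, 8, -12]
R4 ← R4 − (1/2)·R1: [0, 0, 4]
R5 ← R5 − (2)·R1: [0, 13, -12]
R3 ← R3 + (8/9)·R2: [0, 0, -4/3]
R5 ← R5 + (13/9)·R2: [0, 0, 16/3]
R4 ← R4 + (3)·R3: [0, 0, 0]
R5 ← R5 + (4)·R3: [0, 0, 0]
3 nonzero rows, so rank(C) = 3.
C has 3 columns; by rank–nullity, nullity = 3 − 3 = 0.

0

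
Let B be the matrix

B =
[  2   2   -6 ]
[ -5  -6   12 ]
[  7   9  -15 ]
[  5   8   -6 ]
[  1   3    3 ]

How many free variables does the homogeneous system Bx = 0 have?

1

Row reduce to echelon form.
R2 ← R2 + (5/2)·R1: [0, -1, -3]
R3 ← R3 − (7/2)·R1: [0, 2, 6]
R4 ← R4 − (5/2)·R1: [0, 3, 9]
R5 ← R5 − (1/2)·R1: [0, 2, 6]
R3 ← R3 + (2)·R2: [0, 0, 0]
R4 ← R4 + (3)·R2: [0, 0, 0]
R5 ← R5 + (2)·R2: [0, 0, 0]
2 nonzero rows, so rank(B) = 2.
B has 3 columns; by rank–nullity, nullity = 3 − 2 = 1.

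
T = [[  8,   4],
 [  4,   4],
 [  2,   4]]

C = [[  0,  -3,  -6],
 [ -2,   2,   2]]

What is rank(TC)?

2

First compute TC:
[[ -8, -16, -40],
 [ -8,  -4, -16],
 [ -8,   2,  -4]]
Now row reduce the product.
R2 ← R2 − R1: [0, 12, 24]
R3 ← R3 − R1: [0, 18, 36]
R3 ← R3 − (3/2)·R2: [0, 0, 0]
2 nonzero rows, so rank(TC) = 2.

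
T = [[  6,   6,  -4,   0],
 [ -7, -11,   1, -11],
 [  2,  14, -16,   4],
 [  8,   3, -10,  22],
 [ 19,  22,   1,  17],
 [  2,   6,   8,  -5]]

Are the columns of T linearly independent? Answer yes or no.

yes

Row reduce T to echelon form.
R2 ← R2 + (7/6)·R1: [0, -4, -11/3, -11]
R3 ← R3 − (1/3)·R1: [0, 12, -44/3, 4]
R4 ← R4 − (4/3)·R1: [0, -5, -14/3, 22]
R5 ← R5 − (19/6)·R1: [0, 3, 41/3, 17]
R6 ← R6 − (1/3)·R1: [0, 4, 28/3, -5]
R3 ← R3 + (3)·R2: [0, 0, -77/3, -29]
R4 ← R4 − (5/4)·R2: [0, 0, -1/12, 143/4]
R5 ← R5 + (3/4)·R2: [0, 0, 131/12, 35/4]
R6 ← R6 + R2: [0, 0, 17/3, -16]
R4 ← R4 − (1/308)·R3: [0, 0, 0, 2760/77]
R5 ← R5 + (131/308)·R3: [0, 0, 0, -276/77]
R6 ← R6 + (17/77)·R3: [0, 0, 0, -1725/77]
R5 ← R5 + (1/10)·R4: [0, 0, 0, 0]
R6 ← R6 + (5/8)·R4: [0, 0, 0, 0]
4 pivots among 4 columns.
Every column is a pivot column, so the columns are linearly independent.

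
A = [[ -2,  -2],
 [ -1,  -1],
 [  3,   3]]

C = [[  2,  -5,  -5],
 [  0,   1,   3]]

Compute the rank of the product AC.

First compute AC:
[[ -4,   8,   4],
 [ -2,   4,   2],
 [  6, -12,  -6]]
Now row reduce the product.
R2 ← R2 − (1/2)·R1: [0, 0, 0]
R3 ← R3 + (3/2)·R1: [0, 0, 0]
1 nonzero row, so rank(AC) = 1.

1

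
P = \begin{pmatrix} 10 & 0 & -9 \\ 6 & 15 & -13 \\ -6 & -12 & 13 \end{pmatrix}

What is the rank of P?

3

Row reduce to echelon form.
R2 ← R2 − (3/5)·R1: [0, 15, -38/5]
R3 ← R3 + (3/5)·R1: [0, -12, 38/5]
R3 ← R3 + (4/5)·R2: [0, 0, 38/25]
Echelon form has 3 nonzero rows, so rank(P) = 3.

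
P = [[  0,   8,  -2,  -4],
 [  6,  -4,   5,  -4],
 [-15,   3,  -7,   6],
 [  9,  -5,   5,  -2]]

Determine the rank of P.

Row reduce to echelon form.
Swap R1 ↔ R2
R3 ← R3 + (5/2)·R1: [0, -7, 11/2, -4]
R4 ← R4 − (3/2)·R1: [0, 1, -5/2, 4]
R3 ← R3 + (7/8)·R2: [0, 0, 15/4, -15/2]
R4 ← R4 − (1/8)·R2: [0, 0, -9/4, 9/2]
R4 ← R4 + (3/5)·R3: [0, 0, 0, 0]
Echelon form has 3 nonzero rows, so rank(P) = 3.

3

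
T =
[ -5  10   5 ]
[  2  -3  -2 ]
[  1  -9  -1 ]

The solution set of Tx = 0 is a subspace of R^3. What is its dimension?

1

Row reduce to echelon form.
R2 ← R2 + (2/5)·R1: [0, 1, 0]
R3 ← R3 + (1/5)·R1: [0, -7, 0]
R3 ← R3 + (7)·R2: [0, 0, 0]
2 nonzero rows, so rank(T) = 2.
T has 3 columns; by rank–nullity, nullity = 3 − 2 = 1.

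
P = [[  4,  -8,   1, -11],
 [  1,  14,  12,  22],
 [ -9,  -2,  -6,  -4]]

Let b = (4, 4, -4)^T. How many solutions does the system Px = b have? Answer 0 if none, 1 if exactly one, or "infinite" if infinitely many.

Row reduce the augmented matrix [P | b].
R2 ← R2 − (1/4)·R1: [0, 16, 47/4, 99/4, 3]
R3 ← R3 + (9/4)·R1: [0, -20, -15/4, -115/4, 5]
R3 ← R3 + (5/4)·R2: [0, 0, 175/16, 35/16, 35/4]
The echelon form has 3 nonzero rows, and every pivot lies in the first 4 columns, so rank(P) = rank([P|b]) = 3.
The system is consistent.
rank = 3 < 4 unknowns, so there are infinitely many solutions.

infinite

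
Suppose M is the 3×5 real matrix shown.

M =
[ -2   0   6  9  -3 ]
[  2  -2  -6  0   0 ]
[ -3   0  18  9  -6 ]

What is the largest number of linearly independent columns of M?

3

Row reduce to echelon form.
R2 ← R2 + R1: [0, -2, 0, 9, -3]
R3 ← R3 − (3/2)·R1: [0, 0, 9, -9/2, -3/2]
Echelon form has 3 nonzero rows, so rank(M) = 3.
The rank gives the maximum number of linearly independent columns: 3.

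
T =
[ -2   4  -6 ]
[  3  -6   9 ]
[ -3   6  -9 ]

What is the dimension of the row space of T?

Row reduce to echelon form.
R2 ← R2 + (3/2)·R1: [0, 0, 0]
R3 ← R3 − (3/2)·R1: [0, 0, 0]
Echelon form has 1 nonzero row, so rank(T) = 1.
The row space has dimension equal to the rank: 1.

1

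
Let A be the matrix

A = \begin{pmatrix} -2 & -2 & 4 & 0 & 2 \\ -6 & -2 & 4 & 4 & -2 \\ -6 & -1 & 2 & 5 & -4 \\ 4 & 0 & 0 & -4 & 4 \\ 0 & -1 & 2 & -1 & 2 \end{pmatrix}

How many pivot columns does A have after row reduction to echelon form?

2

Row reduce to echelon form.
R2 ← R2 − (3)·R1: [0, 4, -8, 4, -8]
R3 ← R3 − (3)·R1: [0, 5, -10, 5, -10]
R4 ← R4 + (2)·R1: [0, -4, 8, -4, 8]
R3 ← R3 − (5/4)·R2: [0, 0, 0, 0, 0]
R4 ← R4 + R2: [0, 0, 0, 0, 0]
R5 ← R5 + (1/4)·R2: [0, 0, 0, 0, 0]
Echelon form has 2 nonzero rows, so rank(A) = 2.
Each nonzero row contributes one pivot column: 2 pivot columns.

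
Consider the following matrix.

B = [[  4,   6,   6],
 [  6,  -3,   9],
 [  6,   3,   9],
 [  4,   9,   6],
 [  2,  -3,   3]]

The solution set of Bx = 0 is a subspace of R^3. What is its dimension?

Row reduce to echelon form.
R2 ← R2 − (3/2)·R1: [0, -12, 0]
R3 ← R3 − (3/2)·R1: [0, -6, 0]
R4 ← R4 − R1: [0, 3, 0]
R5 ← R5 − (1/2)·R1: [0, -6, 0]
R3 ← R3 − (1/2)·R2: [0, 0, 0]
R4 ← R4 + (1/4)·R2: [0, 0, 0]
R5 ← R5 − (1/2)·R2: [0, 0, 0]
2 nonzero rows, so rank(B) = 2.
B has 3 columns; by rank–nullity, nullity = 3 − 2 = 1.

1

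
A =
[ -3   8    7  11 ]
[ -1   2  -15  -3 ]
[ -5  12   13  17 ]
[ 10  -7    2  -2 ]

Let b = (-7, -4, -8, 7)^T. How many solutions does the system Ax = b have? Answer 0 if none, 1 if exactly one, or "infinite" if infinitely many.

Row reduce the augmented matrix [A | b].
R2 ← R2 − (1/3)·R1: [0, -2/3, -52/3, -20/3, -5/3]
R3 ← R3 − (5/3)·R1: [0, -4/3, 4/3, -4/3, 11/3]
R4 ← R4 + (10/3)·R1: [0, 59/3, 76/3, 104/3, -49/3]
R3 ← R3 − (2)·R2: [0, 0, 36, 12, 7]
R4 ← R4 + (59/2)·R2: [0, 0, -486, -162, -131/2]
R4 ← R4 + (27/2)·R3: [0, 0, 0, 0, 29]
The echelon form has 4 nonzero rows; the last pivot sits in the augmented column, so rank(A) = 3 but rank([A|b]) = 4.
Since the ranks differ, the system is inconsistent.
It has no solutions.

0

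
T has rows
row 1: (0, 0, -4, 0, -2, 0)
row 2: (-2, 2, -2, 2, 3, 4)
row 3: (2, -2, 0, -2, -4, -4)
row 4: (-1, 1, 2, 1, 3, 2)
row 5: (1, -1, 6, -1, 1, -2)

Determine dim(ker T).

Row reduce to echelon form.
Swap R1 ↔ R2
R3 ← R3 + R1: [0, 0, -2, 0, -1, 0]
R4 ← R4 − (1/2)·R1: [0, 0, 3, 0, 3/2, 0]
R5 ← R5 + (1/2)·R1: [0, 0, 5, 0, 5/2, 0]
R3 ← R3 − (1/2)·R2: [0, 0, 0, 0, 0, 0]
R4 ← R4 + (3/4)·R2: [0, 0, 0, 0, 0, 0]
R5 ← R5 + (5/4)·R2: [0, 0, 0, 0, 0, 0]
2 nonzero rows, so rank(T) = 2.
T has 6 columns; by rank–nullity, nullity = 6 − 2 = 4.

4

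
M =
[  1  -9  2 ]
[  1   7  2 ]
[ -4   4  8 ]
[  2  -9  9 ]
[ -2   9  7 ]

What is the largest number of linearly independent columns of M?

3

Row reduce to echelon form.
R2 ← R2 − R1: [0, 16, 0]
R3 ← R3 + (4)·R1: [0, -32, 16]
R4 ← R4 − (2)·R1: [0, 9, 5]
R5 ← R5 + (2)·R1: [0, -9, 11]
R3 ← R3 + (2)·R2: [0, 0, 16]
R4 ← R4 − (9/16)·R2: [0, 0, 5]
R5 ← R5 + (9/16)·R2: [0, 0, 11]
R4 ← R4 − (5/16)·R3: [0, 0, 0]
R5 ← R5 − (11/16)·R3: [0, 0, 0]
Echelon form has 3 nonzero rows, so rank(M) = 3.
The rank gives the maximum number of linearly independent columns: 3.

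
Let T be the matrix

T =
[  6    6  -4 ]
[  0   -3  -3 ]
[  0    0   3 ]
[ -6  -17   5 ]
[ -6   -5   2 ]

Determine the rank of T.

Row reduce to echelon form.
R4 ← R4 + R1: [0, -11, 1]
R5 ← R5 + R1: [0, 1, -2]
R4 ← R4 − (11/3)·R2: [0, 0, 12]
R5 ← R5 + (1/3)·R2: [0, 0, -3]
R4 ← R4 − (4)·R3: [0, 0, 0]
R5 ← R5 + R3: [0, 0, 0]
Echelon form has 3 nonzero rows, so rank(T) = 3.

3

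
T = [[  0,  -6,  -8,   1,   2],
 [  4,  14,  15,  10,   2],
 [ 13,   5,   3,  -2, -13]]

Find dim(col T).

Row reduce to echelon form.
Swap R1 ↔ R2
R3 ← R3 − (13/4)·R1: [0, -81/2, -183/4, -69/2, -39/2]
R3 ← R3 − (27/4)·R2: [0, 0, 33/4, -165/4, -33]
Echelon form has 3 nonzero rows, so rank(T) = 3.
The column space has dimension equal to the rank: 3.

3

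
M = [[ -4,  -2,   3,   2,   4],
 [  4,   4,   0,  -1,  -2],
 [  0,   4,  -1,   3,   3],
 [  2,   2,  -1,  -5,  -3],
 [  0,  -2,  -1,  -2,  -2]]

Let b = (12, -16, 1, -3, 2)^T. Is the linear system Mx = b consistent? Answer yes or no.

Row reduce the augmented matrix [M | b].
R2 ← R2 + R1: [0, 2, 3, 1, 2, -4]
R4 ← R4 + (1/2)·R1: [0, 1, 1/2, -4, -1, 3]
R3 ← R3 − (2)·R2: [0, 0, -7, 1, -1, 9]
R4 ← R4 − (1/2)·R2: [0, 0, -1, -9/2, -2, 5]
R5 ← R5 + R2: [0, 0, 2, -1, 0, -2]
R4 ← R4 − (1/7)·R3: [0, 0, 0, -65/14, -13/7, 26/7]
R5 ← R5 + (2/7)·R3: [0, 0, 0, -5/7, -2/7, 4/7]
R5 ← R5 − (2/13)·R4: [0, 0, 0, 0, 0, 0]
The echelon form has 4 nonzero rows, and every pivot lies in the first 5 columns, so rank(M) = rank([M|b]) = 4.
The system is consistent.

yes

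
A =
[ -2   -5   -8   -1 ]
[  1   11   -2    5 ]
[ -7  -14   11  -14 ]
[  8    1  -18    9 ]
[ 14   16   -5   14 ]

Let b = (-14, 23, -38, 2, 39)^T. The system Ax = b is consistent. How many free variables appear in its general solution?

Row reduce the augmented matrix [A | b].
R2 ← R2 + (1/2)·R1: [0, 17/2, -6, 9/2, 16]
R3 ← R3 − (7/2)·R1: [0, 7/2, 39, -21/2, 11]
R4 ← R4 + (4)·R1: [0, -19, -50, 5, -54]
R5 ← R5 + (7)·R1: [0, -19, -61, 7, -59]
R3 ← R3 − (7/17)·R2: [0, 0, 705/17, -210/17, 75/17]
R4 ← R4 + (38/17)·R2: [0, 0, -1078/17, 256/17, -310/17]
R5 ← R5 + (38/17)·R2: [0, 0, -1265/17, 290/17, -395/17]
R4 ← R4 + (1078/705)·R3: [0, 0, 0, -180/47, -540/47]
R5 ← R5 + (253/141)·R3: [0, 0, 0, -240/47, -720/47]
R5 ← R5 − (4/3)·R4: [0, 0, 0, 0, 0]
The echelon form has 4 nonzero rows, and every pivot lies in the first 4 columns, so rank(A) = rank([A|b]) = 4.
The system is consistent.
Free variables = (unknowns) − (rank) = 4 − 4 = 0.

0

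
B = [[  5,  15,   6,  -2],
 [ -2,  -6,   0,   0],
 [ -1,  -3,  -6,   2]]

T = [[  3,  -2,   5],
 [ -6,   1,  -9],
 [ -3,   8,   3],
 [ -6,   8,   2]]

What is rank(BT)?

First compute BT:
[[-81,  37, -96],
 [ 30,  -2,  44],
 [ 21, -33,   8]]
Now row reduce the product.
R2 ← R2 + (10/27)·R1: [0, 316/27, 76/9]
R3 ← R3 + (7/27)·R1: [0, -632/27, -152/9]
R3 ← R3 + (2)·R2: [0, 0, 0]
2 nonzero rows, so rank(BT) = 2.

2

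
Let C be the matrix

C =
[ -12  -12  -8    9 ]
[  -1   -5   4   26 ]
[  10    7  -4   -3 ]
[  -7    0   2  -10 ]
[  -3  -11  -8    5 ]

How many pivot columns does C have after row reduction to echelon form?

Row reduce to echelon form.
R2 ← R2 − (1/12)·R1: [0, -4, 14/3, 101/4]
R3 ← R3 + (5/6)·R1: [0, -3, -32/3, 9/2]
R4 ← R4 − (7/12)·R1: [0, 7, 20/3, -61/4]
R5 ← R5 − (1/4)·R1: [0, -8, -6, 11/4]
R3 ← R3 − (3/4)·R2: [0, 0, -85/6, -231/16]
R4 ← R4 + (7/4)·R2: [0, 0, 89/6, 463/16]
R5 ← R5 − (2)·R2: [0, 0, -46/3, -191/4]
R4 ← R4 + (89/85)·R3: [0, 0, 0, 4699/340]
R5 ← R5 − (92/85)·R3: [0, 0, 0, -5461/170]
R5 ← R5 + (86/37)·R4: [0, 0, 0, 0]
Echelon form has 4 nonzero rows, so rank(C) = 4.
Each nonzero row contributes one pivot column: 4 pivot columns.

4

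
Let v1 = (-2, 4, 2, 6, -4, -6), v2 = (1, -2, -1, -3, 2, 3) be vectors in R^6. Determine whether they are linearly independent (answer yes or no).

Form the matrix with these vectors as rows and row reduce.
R2 ← R2 + (1/2)·R1: [0, 0, 0, 0, 0, 0]
1 nonzero row, so the 2 vectors span a space of dimension 1.
Since 1 < 2, the vectors are linearly dependent.

no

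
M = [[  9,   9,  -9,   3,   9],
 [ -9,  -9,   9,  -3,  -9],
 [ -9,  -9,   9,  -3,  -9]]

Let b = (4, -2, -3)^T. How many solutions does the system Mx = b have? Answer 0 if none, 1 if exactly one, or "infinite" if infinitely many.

Row reduce the augmented matrix [M | b].
R2 ← R2 + R1: [0, 0, 0, 0, 0, 2]
R3 ← R3 + R1: [0, 0, 0, 0, 0, 1]
R3 ← R3 − (1/2)·R2: [0, 0, 0, 0, 0, 0]
The echelon form has 2 nonzero rows; the last pivot sits in the augmented column, so rank(M) = 1 but rank([M|b]) = 2.
Since the ranks differ, the system is inconsistent.
It has no solutions.

0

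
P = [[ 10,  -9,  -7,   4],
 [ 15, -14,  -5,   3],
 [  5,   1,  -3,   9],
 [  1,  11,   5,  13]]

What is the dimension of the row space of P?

4

Row reduce to echelon form.
R2 ← R2 − (3/2)·R1: [0, -1/2, 11/2, -3]
R3 ← R3 − (1/2)·R1: [0, 11/2, 1/2, 7]
R4 ← R4 − (1/10)·R1: [0, 119/10, 57/10, 63/5]
R3 ← R3 + (11)·R2: [0, 0, 61, -26]
R4 ← R4 + (119/5)·R2: [0, 0, 683/5, -294/5]
R4 ← R4 − (683/305)·R3: [0, 0, 0, -176/305]
Echelon form has 4 nonzero rows, so rank(P) = 4.
The row space has dimension equal to the rank: 4.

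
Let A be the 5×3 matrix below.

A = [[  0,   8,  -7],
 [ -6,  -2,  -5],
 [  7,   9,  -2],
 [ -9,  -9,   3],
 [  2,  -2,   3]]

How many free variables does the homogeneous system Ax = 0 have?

Row reduce to echelon form.
Swap R1 ↔ R2
R3 ← R3 + (7/6)·R1: [0, 20/3, -47/6]
R4 ← R4 − (3/2)·R1: [0, -6, 21/2]
R5 ← R5 + (1/3)·R1: [0, -8/3, 4/3]
R3 ← R3 − (5/6)·R2: [0, 0, -2]
R4 ← R4 + (3/4)·R2: [0, 0, 21/4]
R5 ← R5 + (1/3)·R2: [0, 0, -1]
R4 ← R4 + (21/8)·R3: [0, 0, 0]
R5 ← R5 − (1/2)·R3: [0, 0, 0]
3 nonzero rows, so rank(A) = 3.
A has 3 columns; by rank–nullity, nullity = 3 − 3 = 0.

0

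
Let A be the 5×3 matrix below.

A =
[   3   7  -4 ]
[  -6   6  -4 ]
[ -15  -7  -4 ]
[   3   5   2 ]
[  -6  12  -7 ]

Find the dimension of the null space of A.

Row reduce to echelon form.
R2 ← R2 + (2)·R1: [0, 20, -12]
R3 ← R3 + (5)·R1: [0, 28, -24]
R4 ← R4 − R1: [0, -2, 6]
R5 ← R5 + (2)·R1: [0, 26, -15]
R3 ← R3 − (7/5)·R2: [0, 0, -36/5]
R4 ← R4 + (1/10)·R2: [0, 0, 24/5]
R5 ← R5 − (13/10)·R2: [0, 0, 3/5]
R4 ← R4 + (2/3)·R3: [0, 0, 0]
R5 ← R5 + (1/12)·R3: [0, 0, 0]
3 nonzero rows, so rank(A) = 3.
A has 3 columns; by rank–nullity, nullity = 3 − 3 = 0.

0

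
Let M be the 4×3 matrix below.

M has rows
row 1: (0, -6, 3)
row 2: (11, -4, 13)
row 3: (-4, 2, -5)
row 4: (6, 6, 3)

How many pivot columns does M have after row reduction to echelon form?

2

Row reduce to echelon form.
Swap R1 ↔ R2
R3 ← R3 + (4/11)·R1: [0, 6/11, -3/11]
R4 ← R4 − (6/11)·R1: [0, 90/11, -45/11]
R3 ← R3 + (1/11)·R2: [0, 0, 0]
R4 ← R4 + (15/11)·R2: [0, 0, 0]
Echelon form has 2 nonzero rows, so rank(M) = 2.
Each nonzero row contributes one pivot column: 2 pivot columns.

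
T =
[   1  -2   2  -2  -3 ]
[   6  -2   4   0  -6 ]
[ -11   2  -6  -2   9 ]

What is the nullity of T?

3

Row reduce to echelon form.
R2 ← R2 − (6)·R1: [0, 10, -8, 12, 12]
R3 ← R3 + (11)·R1: [0, -20, 16, -24, -24]
R3 ← R3 + (2)·R2: [0, 0, 0, 0, 0]
2 nonzero rows, so rank(T) = 2.
T has 5 columns; by rank–nullity, nullity = 5 − 2 = 3.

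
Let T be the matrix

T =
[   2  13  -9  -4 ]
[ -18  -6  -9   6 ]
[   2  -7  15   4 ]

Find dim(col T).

Row reduce to echelon form.
R2 ← R2 + (9)·R1: [0, 111, -90, -30]
R3 ← R3 − R1: [0, -20, 24, 8]
R3 ← R3 + (20/111)·R2: [0, 0, 288/37, 96/37]
Echelon form has 3 nonzero rows, so rank(T) = 3.
The column space has dimension equal to the rank: 3.

3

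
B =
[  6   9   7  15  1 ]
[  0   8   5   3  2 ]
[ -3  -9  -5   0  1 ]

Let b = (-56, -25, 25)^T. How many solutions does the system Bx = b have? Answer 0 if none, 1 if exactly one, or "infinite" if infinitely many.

Row reduce the augmented matrix [B | b].
R3 ← R3 + (1/2)·R1: [0, -9/2, -3/2, 15/2, 3/2, -3]
R3 ← R3 + (9/16)·R2: [0, 0, 21/16, 147/16, 21/8, -273/16]
The echelon form has 3 nonzero rows, and every pivot lies in the first 5 columns, so rank(B) = rank([B|b]) = 3.
The system is consistent.
rank = 3 < 5 unknowns, so there are infinitely many solutions.

infinite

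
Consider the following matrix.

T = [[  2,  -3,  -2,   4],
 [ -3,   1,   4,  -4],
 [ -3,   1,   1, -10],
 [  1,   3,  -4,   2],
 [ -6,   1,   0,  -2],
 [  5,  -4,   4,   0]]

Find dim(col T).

4

Row reduce to echelon form.
R2 ← R2 + (3/2)·R1: [0, -7/2, 1, 2]
R3 ← R3 + (3/2)·R1: [0, -7/2, -2, -4]
R4 ← R4 − (1/2)·R1: [0, 9/2, -3, 0]
R5 ← R5 + (3)·R1: [0, -8, -6, 10]
R6 ← R6 − (5/2)·R1: [0, 7/2, 9, -10]
R3 ← R3 − R2: [0, 0, -3, -6]
R4 ← R4 + (9/7)·R2: [0, 0, -12/7, 18/7]
R5 ← R5 − (16/7)·R2: [0, 0, -58/7, 38/7]
R6 ← R6 + R2: [0, 0, 10, -8]
R4 ← R4 − (4/7)·R3: [0, 0, 0, 6]
R5 ← R5 − (58/21)·R3: [0, 0, 0, 22]
R6 ← R6 + (10/3)·R3: [0, 0, 0, -28]
R5 ← R5 − (11/3)·R4: [0, 0, 0, 0]
R6 ← R6 + (14/3)·R4: [0, 0, 0, 0]
Echelon form has 4 nonzero rows, so rank(T) = 4.
The column space has dimension equal to the rank: 4.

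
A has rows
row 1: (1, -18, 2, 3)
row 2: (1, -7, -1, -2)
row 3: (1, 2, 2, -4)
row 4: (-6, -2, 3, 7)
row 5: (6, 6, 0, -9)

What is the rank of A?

4

Row reduce to echelon form.
R2 ← R2 − R1: [0, 11, -3, -5]
R3 ← R3 − R1: [0, 20, 0, -7]
R4 ← R4 + (6)·R1: [0, -110, 15, 25]
R5 ← R5 − (6)·R1: [0, 114, -12, -27]
R3 ← R3 − (20/11)·R2: [0, 0, 60/11, 23/11]
R4 ← R4 + (10)·R2: [0, 0, -15, -25]
R5 ← R5 − (114/11)·R2: [0, 0, 210/11, 273/11]
R4 ← R4 + (11/4)·R3: [0, 0, 0, -77/4]
R5 ← R5 − (7/2)·R3: [0, 0, 0, 35/2]
R5 ← R5 + (10/11)·R4: [0, 0, 0, 0]
Echelon form has 4 nonzero rows, so rank(A) = 4.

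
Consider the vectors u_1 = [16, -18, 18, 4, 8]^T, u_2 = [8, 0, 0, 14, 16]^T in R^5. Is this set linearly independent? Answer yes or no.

yes

Form the matrix with these vectors as rows and row reduce.
R2 ← R2 − (1/2)·R1: [0, 9, -9, 12, 12]
2 nonzero rows, so the 2 vectors span a space of dimension 2.
Since 2 = 2, the vectors are linearly independent.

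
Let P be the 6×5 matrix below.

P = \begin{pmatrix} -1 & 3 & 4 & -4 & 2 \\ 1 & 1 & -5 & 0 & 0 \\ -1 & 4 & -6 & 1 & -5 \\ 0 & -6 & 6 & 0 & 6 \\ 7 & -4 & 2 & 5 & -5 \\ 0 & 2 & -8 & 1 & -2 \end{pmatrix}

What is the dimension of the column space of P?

Row reduce to echelon form.
R2 ← R2 + R1: [0, 4, -1, -4, 2]
R3 ← R3 − R1: [0, 1, -10, 5, -7]
R5 ← R5 + (7)·R1: [0, 17, 30, -23, 9]
R3 ← R3 − (1/4)·R2: [0, 0, -39/4, 6, -15/2]
R4 ← R4 + (3/2)·R2: [0, 0, 9/2, -6, 9]
R5 ← R5 − (17/4)·R2: [0, 0, 137/4, -6, 1/2]
R6 ← R6 − (1/2)·R2: [0, 0, -15/2, 3, -3]
R4 ← R4 + (6/13)·R3: [0, 0, 0, -42/13, 72/13]
R5 ← R5 + (137/39)·R3: [0, 0, 0, 196/13, -336/13]
R6 ← R6 − (10/13)·R3: [0, 0, 0, -21/13, 36/13]
R5 ← R5 + (14/3)·R4: [0, 0, 0, 0, 0]
R6 ← R6 − (1/2)·R4: [0, 0, 0, 0, 0]
Echelon form has 4 nonzero rows, so rank(P) = 4.
The column space has dimension equal to the rank: 4.

4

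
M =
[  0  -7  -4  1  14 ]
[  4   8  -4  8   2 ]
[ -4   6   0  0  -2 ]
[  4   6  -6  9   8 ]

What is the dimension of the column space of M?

3

Row reduce to echelon form.
Swap R1 ↔ R2
R3 ← R3 + R1: [0, 14, -4, 8, 0]
R4 ← R4 − R1: [0, -2, -2, 1, 6]
R3 ← R3 + (2)·R2: [0, 0, -12, 10, 28]
R4 ← R4 − (2/7)·R2: [0, 0, -6/7, 5/7, 2]
R4 ← R4 − (1/14)·R3: [0, 0, 0, 0, 0]
Echelon form has 3 nonzero rows, so rank(M) = 3.
The column space has dimension equal to the rank: 3.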